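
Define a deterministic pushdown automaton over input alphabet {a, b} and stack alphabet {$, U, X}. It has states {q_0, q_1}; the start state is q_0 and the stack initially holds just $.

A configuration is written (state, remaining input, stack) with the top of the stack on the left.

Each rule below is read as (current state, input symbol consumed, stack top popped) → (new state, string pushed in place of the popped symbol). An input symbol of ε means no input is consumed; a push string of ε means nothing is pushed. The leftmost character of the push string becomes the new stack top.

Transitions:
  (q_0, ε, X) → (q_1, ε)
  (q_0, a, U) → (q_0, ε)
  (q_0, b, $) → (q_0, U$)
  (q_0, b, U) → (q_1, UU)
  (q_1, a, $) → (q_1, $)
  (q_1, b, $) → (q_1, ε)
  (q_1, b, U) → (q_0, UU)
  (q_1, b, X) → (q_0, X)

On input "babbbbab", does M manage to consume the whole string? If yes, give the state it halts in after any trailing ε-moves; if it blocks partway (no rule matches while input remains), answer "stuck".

stuck

(q_0, babbbbab, $)
  read b, top $: go to q_0, push U$ → (q_0, abbbbab, U$)
  read a, top U: go to q_0, push ε → (q_0, bbbbab, $)
  read b, top $: go to q_0, push U$ → (q_0, bbbab, U$)
  read b, top U: go to q_1, push UU → (q_1, bbab, UU$)
  read b, top U: go to q_0, push UU → (q_0, bab, UUU$)
  read b, top U: go to q_1, push UU → (q_1, ab, UUUU$)
No transition for (q_1, a, top U); M blocks with input ab remaining.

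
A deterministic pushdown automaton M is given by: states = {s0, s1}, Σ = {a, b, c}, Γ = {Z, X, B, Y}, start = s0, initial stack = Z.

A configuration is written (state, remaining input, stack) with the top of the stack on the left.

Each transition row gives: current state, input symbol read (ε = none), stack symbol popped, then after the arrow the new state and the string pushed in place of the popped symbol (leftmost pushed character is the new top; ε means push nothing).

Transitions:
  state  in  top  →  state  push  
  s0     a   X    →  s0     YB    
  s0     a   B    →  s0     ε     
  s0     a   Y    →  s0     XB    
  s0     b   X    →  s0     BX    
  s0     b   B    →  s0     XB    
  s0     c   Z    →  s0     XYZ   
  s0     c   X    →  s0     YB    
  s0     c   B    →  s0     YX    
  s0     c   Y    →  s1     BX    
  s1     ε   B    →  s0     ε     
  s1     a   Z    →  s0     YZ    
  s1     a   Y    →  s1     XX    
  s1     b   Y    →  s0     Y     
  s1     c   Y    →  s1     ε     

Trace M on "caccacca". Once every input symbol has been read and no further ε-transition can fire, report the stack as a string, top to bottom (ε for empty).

(s0, caccacca, Z)
  read c, top Z: go to s0, push XYZ → (s0, accacca, XYZ)
  read a, top X: go to s0, push YB → (s0, ccacca, YBYZ)
  read c, top Y: go to s1, push BX → (s1, cacca, BXBYZ)
  ε-move, top B: go to s0, push ε → (s0, cacca, XBYZ)
  read c, top X: go to s0, push YB → (s0, acca, YBBYZ)
  read a, top Y: go to s0, push XB → (s0, cca, XBBBYZ)
  read c, top X: go to s0, push YB → (s0, ca, YBBBBYZ)
  read c, top Y: go to s1, push BX → (s1, a, BXBBBBYZ)
  ε-move, top B: go to s0, push ε → (s0, a, XBBBBYZ)
  read a, top X: go to s0, push YB → (s0, ε, YBBBBBYZ)
All input consumed in state s0 with stack YBBBBBYZ.

YBBBBBYZ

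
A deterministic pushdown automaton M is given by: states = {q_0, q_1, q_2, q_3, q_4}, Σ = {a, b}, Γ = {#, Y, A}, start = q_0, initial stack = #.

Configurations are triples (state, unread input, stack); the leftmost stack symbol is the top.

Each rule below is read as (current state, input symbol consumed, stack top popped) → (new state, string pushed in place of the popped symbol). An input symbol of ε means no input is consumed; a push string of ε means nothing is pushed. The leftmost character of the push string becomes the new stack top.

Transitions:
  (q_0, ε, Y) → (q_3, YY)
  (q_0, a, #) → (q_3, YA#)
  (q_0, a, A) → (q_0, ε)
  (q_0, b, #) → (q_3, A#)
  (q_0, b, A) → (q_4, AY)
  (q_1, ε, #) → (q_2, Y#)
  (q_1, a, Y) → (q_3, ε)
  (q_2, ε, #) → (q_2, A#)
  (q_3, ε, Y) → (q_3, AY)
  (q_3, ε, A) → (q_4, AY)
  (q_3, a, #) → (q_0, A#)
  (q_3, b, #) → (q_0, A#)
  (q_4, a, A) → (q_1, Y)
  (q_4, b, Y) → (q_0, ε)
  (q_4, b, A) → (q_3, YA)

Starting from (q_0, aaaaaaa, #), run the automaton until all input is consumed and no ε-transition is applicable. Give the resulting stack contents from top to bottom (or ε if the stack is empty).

AYYYYYA#

(q_0, aaaaaaa, #)
  read a, top #: go to q_3, push YA# → (q_3, aaaaaa, YA#)
  ε-move, top Y: go to q_3, push AY → (q_3, aaaaaa, AYA#)
  ε-move, top A: go to q_4, push AY → (q_4, aaaaaa, AYYA#)
  read a, top A: go to q_1, push Y → (q_1, aaaaa, YYYA#)
  read a, top Y: go to q_3, push ε → (q_3, aaaa, YYA#)
  ε-move, top Y: go to q_3, push AY → (q_3, aaaa, AYYA#)
  ε-move, top A: go to q_4, push AY → (q_4, aaaa, AYYYA#)
  read a, top A: go to q_1, push Y → (q_1, aaa, YYYYA#)
  read a, top Y: go to q_3, push ε → (q_3, aa, YYYA#)
  ε-move, top Y: go to q_3, push AY → (q_3, aa, AYYYA#)
  ε-move, top A: go to q_4, push AY → (q_4, aa, AYYYYA#)
  read a, top A: go to q_1, push Y → (q_1, a, YYYYYA#)
  read a, top Y: go to q_3, push ε → (q_3, ε, YYYYA#)
  ε-move, top Y: go to q_3, push AY → (q_3, ε, AYYYYA#)
  ε-move, top A: go to q_4, push AY → (q_4, ε, AYYYYYA#)
All input consumed in state q_4 with stack AYYYYYA#.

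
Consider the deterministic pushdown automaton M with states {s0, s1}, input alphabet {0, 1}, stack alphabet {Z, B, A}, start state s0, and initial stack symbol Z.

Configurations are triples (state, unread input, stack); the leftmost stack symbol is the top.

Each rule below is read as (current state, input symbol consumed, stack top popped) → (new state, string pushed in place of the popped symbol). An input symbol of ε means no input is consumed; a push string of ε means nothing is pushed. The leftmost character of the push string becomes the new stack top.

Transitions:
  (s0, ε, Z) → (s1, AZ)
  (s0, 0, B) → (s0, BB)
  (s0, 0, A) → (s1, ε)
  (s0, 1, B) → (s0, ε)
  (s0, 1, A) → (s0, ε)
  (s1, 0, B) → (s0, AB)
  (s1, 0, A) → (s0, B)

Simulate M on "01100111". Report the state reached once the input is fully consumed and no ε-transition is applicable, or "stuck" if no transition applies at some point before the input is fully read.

(s0, 01100111, Z) ⊢ (s1, 01100111, AZ) ⊢ (s0, 1100111, BZ) ⊢ (s0, 100111, Z) ⊢ (s1, 100111, AZ)
No transition for (s1, 1, top A); M blocks with input 100111 remaining.

stuck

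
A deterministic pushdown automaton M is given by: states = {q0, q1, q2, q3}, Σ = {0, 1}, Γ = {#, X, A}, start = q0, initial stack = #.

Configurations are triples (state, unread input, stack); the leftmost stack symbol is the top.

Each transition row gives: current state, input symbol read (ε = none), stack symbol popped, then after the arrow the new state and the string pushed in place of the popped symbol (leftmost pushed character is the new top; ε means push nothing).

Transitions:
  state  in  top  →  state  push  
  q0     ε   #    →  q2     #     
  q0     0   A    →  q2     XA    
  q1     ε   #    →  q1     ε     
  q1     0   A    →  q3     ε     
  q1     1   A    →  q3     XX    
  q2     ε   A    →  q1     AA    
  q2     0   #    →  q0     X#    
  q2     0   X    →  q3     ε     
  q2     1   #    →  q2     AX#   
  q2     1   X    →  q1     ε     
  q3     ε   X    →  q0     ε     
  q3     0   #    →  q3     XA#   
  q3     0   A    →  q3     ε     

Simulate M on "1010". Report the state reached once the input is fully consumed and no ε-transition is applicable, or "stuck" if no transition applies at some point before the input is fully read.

stuck

(q0, 1010, #)
  ε-move, top #: go to q2, push # → (q2, 1010, #)
  read 1, top #: go to q2, push AX# → (q2, 010, AX#)
  ε-move, top A: go to q1, push AA → (q1, 010, AAX#)
  read 0, top A: go to q3, push ε → (q3, 10, AX#)
No transition for (q3, 1, top A); M blocks with input 10 remaining.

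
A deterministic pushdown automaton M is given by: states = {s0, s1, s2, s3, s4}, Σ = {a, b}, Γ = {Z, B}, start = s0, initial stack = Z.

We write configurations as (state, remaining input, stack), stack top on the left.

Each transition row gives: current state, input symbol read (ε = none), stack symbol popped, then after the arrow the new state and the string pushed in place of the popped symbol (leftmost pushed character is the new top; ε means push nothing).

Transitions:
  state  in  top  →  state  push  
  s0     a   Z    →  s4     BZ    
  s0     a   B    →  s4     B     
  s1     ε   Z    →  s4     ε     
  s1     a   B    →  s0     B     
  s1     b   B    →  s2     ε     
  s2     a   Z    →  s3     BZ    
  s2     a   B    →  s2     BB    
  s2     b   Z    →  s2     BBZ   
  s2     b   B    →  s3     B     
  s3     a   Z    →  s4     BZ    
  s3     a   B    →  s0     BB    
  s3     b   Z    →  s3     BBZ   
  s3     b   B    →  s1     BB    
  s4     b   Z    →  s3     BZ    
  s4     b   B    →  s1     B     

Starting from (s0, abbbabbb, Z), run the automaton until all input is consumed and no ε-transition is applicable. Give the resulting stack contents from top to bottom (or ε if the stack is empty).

(s0, abbbabbb, Z)
  read a, top Z: go to s4, push BZ → (s4, bbbabbb, BZ)
  read b, top B: go to s1, push B → (s1, bbabbb, BZ)
  read b, top B: go to s2, push ε → (s2, babbb, Z)
  read b, top Z: go to s2, push BBZ → (s2, abbb, BBZ)
  read a, top B: go to s2, push BB → (s2, bbb, BBBZ)
  read b, top B: go to s3, push B → (s3, bb, BBBZ)
  read b, top B: go to s1, push BB → (s1, b, BBBBZ)
  read b, top B: go to s2, push ε → (s2, ε, BBBZ)
All input consumed in state s2 with stack BBBZ.

BBBZ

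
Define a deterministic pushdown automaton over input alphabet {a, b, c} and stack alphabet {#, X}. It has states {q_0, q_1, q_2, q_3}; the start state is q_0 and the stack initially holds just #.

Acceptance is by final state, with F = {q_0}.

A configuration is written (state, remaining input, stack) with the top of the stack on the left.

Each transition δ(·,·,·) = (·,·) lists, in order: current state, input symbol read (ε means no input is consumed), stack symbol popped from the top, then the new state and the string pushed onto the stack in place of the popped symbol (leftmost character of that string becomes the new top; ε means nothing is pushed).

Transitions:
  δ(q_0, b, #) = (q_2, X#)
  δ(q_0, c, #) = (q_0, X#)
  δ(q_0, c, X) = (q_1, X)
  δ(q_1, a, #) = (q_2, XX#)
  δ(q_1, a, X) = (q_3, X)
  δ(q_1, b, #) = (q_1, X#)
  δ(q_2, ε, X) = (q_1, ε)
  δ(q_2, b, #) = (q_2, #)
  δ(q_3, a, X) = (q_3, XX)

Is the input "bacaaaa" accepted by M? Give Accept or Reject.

Reject

(q_0, bacaaaa, #) ⊢ (q_2, acaaaa, X#) ⊢ (q_1, acaaaa, #) ⊢ (q_2, caaaa, XX#) ⊢ (q_1, caaaa, X#)
No transition applies at (q_1, caaaa, X#); input not fully consumed.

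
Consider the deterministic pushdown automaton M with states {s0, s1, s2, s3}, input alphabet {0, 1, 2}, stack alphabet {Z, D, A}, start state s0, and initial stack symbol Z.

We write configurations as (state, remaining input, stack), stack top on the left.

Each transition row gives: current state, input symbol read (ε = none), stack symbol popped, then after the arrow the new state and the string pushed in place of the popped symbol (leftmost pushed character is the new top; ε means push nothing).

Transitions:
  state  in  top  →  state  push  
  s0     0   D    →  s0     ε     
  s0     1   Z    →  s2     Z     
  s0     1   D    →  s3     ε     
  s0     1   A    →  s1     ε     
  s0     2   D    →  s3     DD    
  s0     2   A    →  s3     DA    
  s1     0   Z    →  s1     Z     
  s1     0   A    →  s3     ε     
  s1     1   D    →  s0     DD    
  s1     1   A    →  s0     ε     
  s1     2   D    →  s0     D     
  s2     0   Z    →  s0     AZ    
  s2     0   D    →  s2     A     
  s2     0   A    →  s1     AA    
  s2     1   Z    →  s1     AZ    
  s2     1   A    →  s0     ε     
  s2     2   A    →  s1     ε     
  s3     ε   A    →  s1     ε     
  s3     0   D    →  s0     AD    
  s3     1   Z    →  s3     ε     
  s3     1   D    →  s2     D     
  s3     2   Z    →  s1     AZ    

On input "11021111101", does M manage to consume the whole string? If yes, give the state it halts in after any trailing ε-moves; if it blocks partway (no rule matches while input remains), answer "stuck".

(s0, 11021111101, Z)
  read 1, top Z: go to s2, push Z → (s2, 1021111101, Z)
  read 1, top Z: go to s1, push AZ → (s1, 021111101, AZ)
  read 0, top A: go to s3, push ε → (s3, 21111101, Z)
  read 2, top Z: go to s1, push AZ → (s1, 1111101, AZ)
  read 1, top A: go to s0, push ε → (s0, 111101, Z)
  read 1, top Z: go to s2, push Z → (s2, 11101, Z)
  read 1, top Z: go to s1, push AZ → (s1, 1101, AZ)
  read 1, top A: go to s0, push ε → (s0, 101, Z)
  read 1, top Z: go to s2, push Z → (s2, 01, Z)
  read 0, top Z: go to s0, push AZ → (s0, 1, AZ)
  read 1, top A: go to s1, push ε → (s1, ε, Z)
All input consumed; M is in state s1.

s1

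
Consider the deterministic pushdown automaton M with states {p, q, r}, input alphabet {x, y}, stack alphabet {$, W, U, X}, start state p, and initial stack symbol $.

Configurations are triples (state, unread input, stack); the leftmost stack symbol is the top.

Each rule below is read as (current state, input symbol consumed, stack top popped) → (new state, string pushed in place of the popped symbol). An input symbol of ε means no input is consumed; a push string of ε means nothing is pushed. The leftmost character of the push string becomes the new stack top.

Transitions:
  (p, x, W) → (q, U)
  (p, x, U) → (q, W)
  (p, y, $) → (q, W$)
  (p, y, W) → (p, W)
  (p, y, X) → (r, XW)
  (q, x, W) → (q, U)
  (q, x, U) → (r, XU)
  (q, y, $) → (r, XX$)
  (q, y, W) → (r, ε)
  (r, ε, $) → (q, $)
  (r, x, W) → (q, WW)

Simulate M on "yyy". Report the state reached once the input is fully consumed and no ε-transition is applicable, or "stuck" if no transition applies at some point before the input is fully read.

(p, yyy, $)
  read y, top $: go to q, push W$ → (q, yy, W$)
  read y, top W: go to r, push ε → (r, y, $)
  ε-move, top $: go to q, push $ → (q, y, $)
  read y, top $: go to r, push XX$ → (r, ε, XX$)
All input consumed; M is in state r.

r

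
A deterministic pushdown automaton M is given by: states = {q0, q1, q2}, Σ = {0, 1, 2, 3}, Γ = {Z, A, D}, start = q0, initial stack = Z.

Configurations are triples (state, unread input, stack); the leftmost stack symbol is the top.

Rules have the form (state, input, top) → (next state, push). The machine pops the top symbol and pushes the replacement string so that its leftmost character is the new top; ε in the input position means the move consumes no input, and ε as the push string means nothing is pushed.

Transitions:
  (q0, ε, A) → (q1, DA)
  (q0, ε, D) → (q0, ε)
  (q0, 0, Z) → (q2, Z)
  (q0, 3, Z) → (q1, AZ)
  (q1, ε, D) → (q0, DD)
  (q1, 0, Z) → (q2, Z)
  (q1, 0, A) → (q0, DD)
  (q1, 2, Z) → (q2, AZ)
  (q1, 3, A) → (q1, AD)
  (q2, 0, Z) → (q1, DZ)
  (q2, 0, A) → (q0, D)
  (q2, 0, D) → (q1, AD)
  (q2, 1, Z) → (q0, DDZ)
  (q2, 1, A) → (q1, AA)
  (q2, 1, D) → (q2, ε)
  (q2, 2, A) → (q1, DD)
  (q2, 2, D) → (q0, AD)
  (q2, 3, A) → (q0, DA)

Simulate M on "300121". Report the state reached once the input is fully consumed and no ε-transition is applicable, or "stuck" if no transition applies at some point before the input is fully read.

stuck

(q0, 300121, Z) ⊢ (q1, 00121, AZ) ⊢ (q0, 0121, DDZ) ⊢ (q0, 0121, DZ) ⊢ (q0, 0121, Z) ⊢ (q2, 121, Z) ⊢ (q0, 21, DDZ) ⊢ (q0, 21, DZ) ⊢ (q0, 21, Z)
No transition for (q0, 2, top Z); M blocks with input 21 remaining.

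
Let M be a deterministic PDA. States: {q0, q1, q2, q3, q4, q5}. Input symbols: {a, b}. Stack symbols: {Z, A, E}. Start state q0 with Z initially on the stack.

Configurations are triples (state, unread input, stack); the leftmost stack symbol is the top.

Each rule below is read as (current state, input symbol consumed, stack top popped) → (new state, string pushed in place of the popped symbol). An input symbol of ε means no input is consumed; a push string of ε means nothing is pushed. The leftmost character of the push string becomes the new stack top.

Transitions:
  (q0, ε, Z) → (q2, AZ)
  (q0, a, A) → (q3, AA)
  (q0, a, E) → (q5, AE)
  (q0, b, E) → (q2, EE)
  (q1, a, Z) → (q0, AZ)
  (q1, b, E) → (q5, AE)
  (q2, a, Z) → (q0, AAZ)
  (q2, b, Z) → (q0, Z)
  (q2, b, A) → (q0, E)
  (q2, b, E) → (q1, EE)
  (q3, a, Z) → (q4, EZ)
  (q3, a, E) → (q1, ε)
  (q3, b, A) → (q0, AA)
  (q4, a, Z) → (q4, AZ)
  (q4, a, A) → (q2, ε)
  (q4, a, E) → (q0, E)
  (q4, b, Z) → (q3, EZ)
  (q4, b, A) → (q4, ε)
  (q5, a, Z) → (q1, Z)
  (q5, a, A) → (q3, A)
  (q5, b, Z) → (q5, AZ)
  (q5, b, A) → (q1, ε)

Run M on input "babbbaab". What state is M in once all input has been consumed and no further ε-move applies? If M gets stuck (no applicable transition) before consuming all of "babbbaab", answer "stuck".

(q0, babbbaab, Z) ⊢ (q2, babbbaab, AZ) ⊢ (q0, abbbaab, EZ) ⊢ (q5, bbbaab, AEZ) ⊢ (q1, bbaab, EZ) ⊢ (q5, baab, AEZ) ⊢ (q1, aab, EZ)
No transition for (q1, a, top E); M blocks with input aab remaining.

stuck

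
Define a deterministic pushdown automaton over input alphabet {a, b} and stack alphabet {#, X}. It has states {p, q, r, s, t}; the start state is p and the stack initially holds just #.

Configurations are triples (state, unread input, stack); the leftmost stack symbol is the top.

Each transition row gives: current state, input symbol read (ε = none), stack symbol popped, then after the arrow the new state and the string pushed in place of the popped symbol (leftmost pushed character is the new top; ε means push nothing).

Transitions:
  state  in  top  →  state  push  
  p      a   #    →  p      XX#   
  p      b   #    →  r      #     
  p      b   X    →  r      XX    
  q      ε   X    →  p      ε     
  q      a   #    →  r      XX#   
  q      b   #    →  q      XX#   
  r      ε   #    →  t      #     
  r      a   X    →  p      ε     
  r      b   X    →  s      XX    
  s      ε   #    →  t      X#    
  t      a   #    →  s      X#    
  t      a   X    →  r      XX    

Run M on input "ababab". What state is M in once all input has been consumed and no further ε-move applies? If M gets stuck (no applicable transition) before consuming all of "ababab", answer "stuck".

(p, ababab, #)
  read a, top #: go to p, push XX# → (p, babab, XX#)
  read b, top X: go to r, push XX → (r, abab, XXX#)
  read a, top X: go to p, push ε → (p, bab, XX#)
  read b, top X: go to r, push XX → (r, ab, XXX#)
  read a, top X: go to p, push ε → (p, b, XX#)
  read b, top X: go to r, push XX → (r, ε, XXX#)
All input consumed; M is in state r.

r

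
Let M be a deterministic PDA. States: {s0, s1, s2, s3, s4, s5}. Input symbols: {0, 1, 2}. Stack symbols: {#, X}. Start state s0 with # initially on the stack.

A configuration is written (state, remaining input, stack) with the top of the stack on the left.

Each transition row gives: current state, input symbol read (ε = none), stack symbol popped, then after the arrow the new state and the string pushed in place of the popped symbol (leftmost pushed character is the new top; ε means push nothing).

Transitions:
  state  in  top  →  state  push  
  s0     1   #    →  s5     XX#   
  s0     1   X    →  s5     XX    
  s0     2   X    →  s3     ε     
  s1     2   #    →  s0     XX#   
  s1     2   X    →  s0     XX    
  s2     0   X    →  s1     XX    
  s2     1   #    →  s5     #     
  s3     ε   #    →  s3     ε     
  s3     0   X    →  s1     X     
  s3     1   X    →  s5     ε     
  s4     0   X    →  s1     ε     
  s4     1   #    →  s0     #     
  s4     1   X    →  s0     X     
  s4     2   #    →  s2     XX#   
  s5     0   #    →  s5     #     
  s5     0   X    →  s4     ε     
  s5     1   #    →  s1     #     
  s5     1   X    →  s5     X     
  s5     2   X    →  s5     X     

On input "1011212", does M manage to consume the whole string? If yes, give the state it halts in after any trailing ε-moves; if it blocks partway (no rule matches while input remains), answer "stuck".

(s0, 1011212, #) ⊢ (s5, 011212, XX#) ⊢ (s4, 11212, X#) ⊢ (s0, 1212, X#) ⊢ (s5, 212, XX#) ⊢ (s5, 12, XX#) ⊢ (s5, 2, XX#) ⊢ (s5, ε, XX#)
All input consumed; M is in state s5.

s5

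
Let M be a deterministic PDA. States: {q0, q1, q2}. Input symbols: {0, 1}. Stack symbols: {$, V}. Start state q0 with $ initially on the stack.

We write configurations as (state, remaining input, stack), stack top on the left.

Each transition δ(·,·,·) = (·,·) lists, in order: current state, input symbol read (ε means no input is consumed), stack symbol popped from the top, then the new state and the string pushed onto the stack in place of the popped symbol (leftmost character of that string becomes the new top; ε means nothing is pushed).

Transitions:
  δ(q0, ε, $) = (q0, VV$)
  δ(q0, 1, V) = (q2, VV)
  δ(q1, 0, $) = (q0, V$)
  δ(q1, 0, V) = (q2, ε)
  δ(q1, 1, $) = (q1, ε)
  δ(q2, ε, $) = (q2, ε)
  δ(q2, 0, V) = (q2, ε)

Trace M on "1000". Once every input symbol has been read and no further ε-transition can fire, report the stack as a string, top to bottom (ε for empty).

(q0, 1000, $)
  ε-move, top $: go to q0, push VV$ → (q0, 1000, VV$)
  read 1, top V: go to q2, push VV → (q2, 000, VVV$)
  read 0, top V: go to q2, push ε → (q2, 00, VV$)
  read 0, top V: go to q2, push ε → (q2, 0, V$)
  read 0, top V: go to q2, push ε → (q2, ε, $)
  ε-move, top $: go to q2, push ε → (q2, ε, ε)
All input consumed in state q2 with stack ε.

ε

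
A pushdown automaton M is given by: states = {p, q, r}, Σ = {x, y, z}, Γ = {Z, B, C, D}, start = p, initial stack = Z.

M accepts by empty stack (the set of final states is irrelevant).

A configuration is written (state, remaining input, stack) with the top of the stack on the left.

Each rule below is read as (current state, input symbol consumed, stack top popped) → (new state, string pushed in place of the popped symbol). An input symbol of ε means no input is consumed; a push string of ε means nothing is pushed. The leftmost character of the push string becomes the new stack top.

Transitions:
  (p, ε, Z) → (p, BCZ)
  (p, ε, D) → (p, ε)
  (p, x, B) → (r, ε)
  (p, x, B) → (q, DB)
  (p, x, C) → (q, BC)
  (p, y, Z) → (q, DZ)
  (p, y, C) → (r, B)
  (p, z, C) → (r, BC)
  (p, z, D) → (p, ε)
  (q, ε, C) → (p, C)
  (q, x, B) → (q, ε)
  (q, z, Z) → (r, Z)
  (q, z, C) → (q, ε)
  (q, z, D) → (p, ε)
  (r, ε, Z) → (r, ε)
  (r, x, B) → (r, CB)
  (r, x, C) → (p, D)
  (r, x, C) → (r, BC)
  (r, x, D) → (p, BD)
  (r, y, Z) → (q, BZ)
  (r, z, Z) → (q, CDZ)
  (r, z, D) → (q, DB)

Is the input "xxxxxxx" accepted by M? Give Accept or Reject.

Reject

No computation consumes all input and empties the stack.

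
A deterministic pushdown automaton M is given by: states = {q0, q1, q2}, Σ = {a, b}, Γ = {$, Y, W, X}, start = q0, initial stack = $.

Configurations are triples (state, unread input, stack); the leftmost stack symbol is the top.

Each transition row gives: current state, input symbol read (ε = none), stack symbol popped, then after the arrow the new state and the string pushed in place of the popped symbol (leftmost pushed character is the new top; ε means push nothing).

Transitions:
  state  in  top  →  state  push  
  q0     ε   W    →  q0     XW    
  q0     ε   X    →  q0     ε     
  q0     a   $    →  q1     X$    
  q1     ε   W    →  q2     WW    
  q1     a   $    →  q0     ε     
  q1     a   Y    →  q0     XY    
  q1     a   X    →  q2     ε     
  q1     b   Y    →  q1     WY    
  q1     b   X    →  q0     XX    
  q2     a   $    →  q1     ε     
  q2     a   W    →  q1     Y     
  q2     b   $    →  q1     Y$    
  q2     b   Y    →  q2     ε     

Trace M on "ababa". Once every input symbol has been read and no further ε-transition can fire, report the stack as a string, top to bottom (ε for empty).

X$

(q0, ababa, $)
  read a, top $: go to q1, push X$ → (q1, baba, X$)
  read b, top X: go to q0, push XX → (q0, aba, XX$)
  ε-move, top X: go to q0, push ε → (q0, aba, X$)
  ε-move, top X: go to q0, push ε → (q0, aba, $)
  read a, top $: go to q1, push X$ → (q1, ba, X$)
  read b, top X: go to q0, push XX → (q0, a, XX$)
  ε-move, top X: go to q0, push ε → (q0, a, X$)
  ε-move, top X: go to q0, push ε → (q0, a, $)
  read a, top $: go to q1, push X$ → (q1, ε, X$)
All input consumed in state q1 with stack X$.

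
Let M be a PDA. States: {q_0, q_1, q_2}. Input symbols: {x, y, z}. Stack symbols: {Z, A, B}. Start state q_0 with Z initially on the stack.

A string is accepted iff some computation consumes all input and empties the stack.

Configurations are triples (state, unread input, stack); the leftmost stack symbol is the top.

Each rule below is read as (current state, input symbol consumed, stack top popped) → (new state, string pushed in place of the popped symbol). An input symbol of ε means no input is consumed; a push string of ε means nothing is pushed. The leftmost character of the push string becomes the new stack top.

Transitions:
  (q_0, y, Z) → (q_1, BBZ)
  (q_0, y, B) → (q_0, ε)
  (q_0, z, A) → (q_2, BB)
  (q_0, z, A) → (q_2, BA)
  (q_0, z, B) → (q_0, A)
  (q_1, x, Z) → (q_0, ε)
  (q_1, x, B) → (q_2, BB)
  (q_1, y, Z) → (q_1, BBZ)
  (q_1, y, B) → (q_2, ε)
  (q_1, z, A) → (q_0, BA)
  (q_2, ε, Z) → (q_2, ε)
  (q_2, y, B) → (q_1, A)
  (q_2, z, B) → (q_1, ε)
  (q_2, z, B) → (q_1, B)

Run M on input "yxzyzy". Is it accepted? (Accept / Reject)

Accept

One accepting computation: (q_0, yxzyzy, Z) ⊢ (q_1, xzyzy, BBZ) ⊢ (q_2, zyzy, BBBZ) ⊢ (q_1, yzy, BBZ) ⊢ (q_2, zy, BZ) ⊢ (q_1, y, BZ) ⊢ (q_2, ε, Z) ⊢ (q_2, ε, ε)
All input consumed and the stack is empty.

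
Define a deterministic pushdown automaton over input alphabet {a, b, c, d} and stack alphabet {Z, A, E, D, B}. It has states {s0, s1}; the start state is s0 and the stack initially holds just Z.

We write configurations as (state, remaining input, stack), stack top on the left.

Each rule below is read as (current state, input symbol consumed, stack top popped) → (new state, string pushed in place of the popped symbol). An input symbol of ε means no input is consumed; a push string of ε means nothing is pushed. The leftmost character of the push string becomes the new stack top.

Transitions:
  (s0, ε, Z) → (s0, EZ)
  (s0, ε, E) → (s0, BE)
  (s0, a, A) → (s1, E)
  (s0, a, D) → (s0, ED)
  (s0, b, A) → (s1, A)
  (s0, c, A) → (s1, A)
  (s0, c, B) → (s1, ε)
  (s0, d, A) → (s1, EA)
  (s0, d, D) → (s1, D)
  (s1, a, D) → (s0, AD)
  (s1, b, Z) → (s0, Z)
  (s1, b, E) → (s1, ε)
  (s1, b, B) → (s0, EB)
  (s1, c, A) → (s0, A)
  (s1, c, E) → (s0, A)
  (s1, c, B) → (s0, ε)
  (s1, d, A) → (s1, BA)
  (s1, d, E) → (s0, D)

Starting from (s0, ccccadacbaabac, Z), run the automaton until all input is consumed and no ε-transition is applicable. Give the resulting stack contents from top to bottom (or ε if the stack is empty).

(s0, ccccadacbaabac, Z) ⊢ (s0, ccccadacbaabac, EZ) ⊢ (s0, ccccadacbaabac, BEZ) ⊢ (s1, cccadacbaabac, EZ) ⊢ (s0, ccadacbaabac, AZ) ⊢ (s1, cadacbaabac, AZ) ⊢ (s0, adacbaabac, AZ) ⊢ (s1, dacbaabac, EZ) ⊢ (s0, acbaabac, DZ) ⊢ (s0, cbaabac, EDZ) ⊢ (s0, cbaabac, BEDZ) ⊢ (s1, baabac, EDZ) ⊢ (s1, aabac, DZ) ⊢ (s0, abac, ADZ) ⊢ (s1, bac, EDZ) ⊢ (s1, ac, DZ) ⊢ (s0, c, ADZ) ⊢ (s1, ε, ADZ)
All input consumed in state s1 with stack ADZ.

ADZ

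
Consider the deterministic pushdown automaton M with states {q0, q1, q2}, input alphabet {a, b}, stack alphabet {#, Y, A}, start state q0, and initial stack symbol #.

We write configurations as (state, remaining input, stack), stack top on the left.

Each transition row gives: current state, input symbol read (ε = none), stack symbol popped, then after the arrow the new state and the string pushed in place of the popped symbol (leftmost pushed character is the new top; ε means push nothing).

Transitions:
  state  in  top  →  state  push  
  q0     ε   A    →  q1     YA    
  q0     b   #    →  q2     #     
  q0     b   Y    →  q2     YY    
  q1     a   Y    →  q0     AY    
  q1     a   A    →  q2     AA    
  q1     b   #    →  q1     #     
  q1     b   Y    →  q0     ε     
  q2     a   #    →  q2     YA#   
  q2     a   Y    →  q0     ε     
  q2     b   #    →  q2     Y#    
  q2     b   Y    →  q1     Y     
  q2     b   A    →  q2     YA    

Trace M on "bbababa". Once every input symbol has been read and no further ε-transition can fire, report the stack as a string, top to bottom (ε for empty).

(q0, bbababa, #)
  read b, top #: go to q2, push # → (q2, bababa, #)
  read b, top #: go to q2, push Y# → (q2, ababa, Y#)
  read a, top Y: go to q0, push ε → (q0, baba, #)
  read b, top #: go to q2, push # → (q2, aba, #)
  read a, top #: go to q2, push YA# → (q2, ba, YA#)
  read b, top Y: go to q1, push Y → (q1, a, YA#)
  read a, top Y: go to q0, push AY → (q0, ε, AYA#)
  ε-move, top A: go to q1, push YA → (q1, ε, YAYA#)
All input consumed in state q1 with stack YAYA#.

YAYA#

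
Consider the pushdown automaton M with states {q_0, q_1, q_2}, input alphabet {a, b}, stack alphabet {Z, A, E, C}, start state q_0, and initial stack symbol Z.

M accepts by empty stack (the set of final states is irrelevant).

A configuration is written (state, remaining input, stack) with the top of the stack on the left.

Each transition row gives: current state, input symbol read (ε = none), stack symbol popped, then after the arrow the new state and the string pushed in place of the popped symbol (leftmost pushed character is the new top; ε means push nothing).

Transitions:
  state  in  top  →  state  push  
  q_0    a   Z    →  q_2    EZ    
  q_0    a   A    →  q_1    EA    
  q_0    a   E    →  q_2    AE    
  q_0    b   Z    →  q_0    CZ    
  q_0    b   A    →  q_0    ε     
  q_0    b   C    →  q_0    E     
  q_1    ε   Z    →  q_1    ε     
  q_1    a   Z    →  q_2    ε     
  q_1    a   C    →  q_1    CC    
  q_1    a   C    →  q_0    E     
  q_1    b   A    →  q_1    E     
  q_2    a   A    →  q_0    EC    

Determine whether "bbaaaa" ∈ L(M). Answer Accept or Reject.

Reject

No computation consumes all input and empties the stack.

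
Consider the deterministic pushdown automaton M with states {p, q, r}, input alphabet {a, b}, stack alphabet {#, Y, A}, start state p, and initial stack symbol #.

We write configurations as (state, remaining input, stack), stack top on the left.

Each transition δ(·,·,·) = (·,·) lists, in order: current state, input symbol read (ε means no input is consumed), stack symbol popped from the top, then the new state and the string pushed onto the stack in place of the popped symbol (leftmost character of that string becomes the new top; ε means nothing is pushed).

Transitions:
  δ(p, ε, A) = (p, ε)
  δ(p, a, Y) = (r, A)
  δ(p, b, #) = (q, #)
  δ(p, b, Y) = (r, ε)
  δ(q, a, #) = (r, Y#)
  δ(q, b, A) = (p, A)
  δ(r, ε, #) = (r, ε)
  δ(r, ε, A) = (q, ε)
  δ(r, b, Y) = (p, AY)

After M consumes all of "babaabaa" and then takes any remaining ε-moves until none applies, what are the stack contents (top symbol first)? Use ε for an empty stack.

Y#

(p, babaabaa, #) ⊢ (q, abaabaa, #) ⊢ (r, baabaa, Y#) ⊢ (p, aabaa, AY#) ⊢ (p, aabaa, Y#) ⊢ (r, abaa, A#) ⊢ (q, abaa, #) ⊢ (r, baa, Y#) ⊢ (p, aa, AY#) ⊢ (p, aa, Y#) ⊢ (r, a, A#) ⊢ (q, a, #) ⊢ (r, ε, Y#)
All input consumed in state r with stack Y#.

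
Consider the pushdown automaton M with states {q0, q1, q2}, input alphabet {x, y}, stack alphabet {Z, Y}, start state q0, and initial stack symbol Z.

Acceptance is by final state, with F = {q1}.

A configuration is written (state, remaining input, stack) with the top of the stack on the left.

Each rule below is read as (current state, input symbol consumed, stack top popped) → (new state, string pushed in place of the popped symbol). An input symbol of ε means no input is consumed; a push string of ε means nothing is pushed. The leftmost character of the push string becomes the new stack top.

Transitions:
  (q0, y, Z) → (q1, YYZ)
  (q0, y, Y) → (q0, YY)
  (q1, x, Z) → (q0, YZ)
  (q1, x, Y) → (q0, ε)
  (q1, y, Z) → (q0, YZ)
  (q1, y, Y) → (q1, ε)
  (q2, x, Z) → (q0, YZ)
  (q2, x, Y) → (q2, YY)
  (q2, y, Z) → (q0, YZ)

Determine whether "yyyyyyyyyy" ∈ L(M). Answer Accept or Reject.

Reject

No computation consumes all input and reaches a final state.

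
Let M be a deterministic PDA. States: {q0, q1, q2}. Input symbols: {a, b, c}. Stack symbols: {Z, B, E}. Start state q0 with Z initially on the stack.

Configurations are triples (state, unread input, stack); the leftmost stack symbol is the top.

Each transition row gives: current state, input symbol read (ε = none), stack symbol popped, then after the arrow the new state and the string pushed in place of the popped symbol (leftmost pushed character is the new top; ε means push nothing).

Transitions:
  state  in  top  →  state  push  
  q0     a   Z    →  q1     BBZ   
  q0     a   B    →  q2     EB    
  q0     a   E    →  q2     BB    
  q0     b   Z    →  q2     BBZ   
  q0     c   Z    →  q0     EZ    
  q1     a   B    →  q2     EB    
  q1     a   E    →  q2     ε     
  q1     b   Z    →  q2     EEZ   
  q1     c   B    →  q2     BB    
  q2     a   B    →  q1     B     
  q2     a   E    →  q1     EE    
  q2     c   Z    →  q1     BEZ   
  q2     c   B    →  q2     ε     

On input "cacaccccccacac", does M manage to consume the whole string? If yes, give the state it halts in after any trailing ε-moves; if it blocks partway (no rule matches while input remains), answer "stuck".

(q0, cacaccccccacac, Z)
  read c, top Z: go to q0, push EZ → (q0, acaccccccacac, EZ)
  read a, top E: go to q2, push BB → (q2, caccccccacac, BBZ)
  read c, top B: go to q2, push ε → (q2, accccccacac, BZ)
  read a, top B: go to q1, push B → (q1, ccccccacac, BZ)
  read c, top B: go to q2, push BB → (q2, cccccacac, BBZ)
  read c, top B: go to q2, push ε → (q2, ccccacac, BZ)
  read c, top B: go to q2, push ε → (q2, cccacac, Z)
  read c, top Z: go to q1, push BEZ → (q1, ccacac, BEZ)
  read c, top B: go to q2, push BB → (q2, cacac, BBEZ)
  read c, top B: go to q2, push ε → (q2, acac, BEZ)
  read a, top B: go to q1, push B → (q1, cac, BEZ)
  read c, top B: go to q2, push BB → (q2, ac, BBEZ)
  read a, top B: go to q1, push B → (q1, c, BBEZ)
  read c, top B: go to q2, push BB → (q2, ε, BBBEZ)
All input consumed; M is in state q2.

q2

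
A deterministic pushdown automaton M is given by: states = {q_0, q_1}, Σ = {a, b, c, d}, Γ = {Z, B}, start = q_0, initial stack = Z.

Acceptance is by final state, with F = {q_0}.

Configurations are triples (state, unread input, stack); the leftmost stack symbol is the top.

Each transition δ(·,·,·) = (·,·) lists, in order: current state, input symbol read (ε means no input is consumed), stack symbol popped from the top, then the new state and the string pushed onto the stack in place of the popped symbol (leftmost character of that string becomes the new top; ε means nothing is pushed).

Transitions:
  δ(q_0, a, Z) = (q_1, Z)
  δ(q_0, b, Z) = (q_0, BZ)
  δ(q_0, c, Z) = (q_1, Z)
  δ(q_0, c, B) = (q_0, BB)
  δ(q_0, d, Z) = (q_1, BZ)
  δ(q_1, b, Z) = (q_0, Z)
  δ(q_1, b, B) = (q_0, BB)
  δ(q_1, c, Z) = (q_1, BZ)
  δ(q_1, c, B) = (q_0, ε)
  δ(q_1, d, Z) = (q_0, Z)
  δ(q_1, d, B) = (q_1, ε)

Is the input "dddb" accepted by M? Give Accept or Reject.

Accept

(q_0, dddb, Z)
  read d, top Z: go to q_1, push BZ → (q_1, ddb, BZ)
  read d, top B: go to q_1, push ε → (q_1, db, Z)
  read d, top Z: go to q_0, push Z → (q_0, b, Z)
  read b, top Z: go to q_0, push BZ → (q_0, ε, BZ)
All input consumed; state q_0 ∈ F.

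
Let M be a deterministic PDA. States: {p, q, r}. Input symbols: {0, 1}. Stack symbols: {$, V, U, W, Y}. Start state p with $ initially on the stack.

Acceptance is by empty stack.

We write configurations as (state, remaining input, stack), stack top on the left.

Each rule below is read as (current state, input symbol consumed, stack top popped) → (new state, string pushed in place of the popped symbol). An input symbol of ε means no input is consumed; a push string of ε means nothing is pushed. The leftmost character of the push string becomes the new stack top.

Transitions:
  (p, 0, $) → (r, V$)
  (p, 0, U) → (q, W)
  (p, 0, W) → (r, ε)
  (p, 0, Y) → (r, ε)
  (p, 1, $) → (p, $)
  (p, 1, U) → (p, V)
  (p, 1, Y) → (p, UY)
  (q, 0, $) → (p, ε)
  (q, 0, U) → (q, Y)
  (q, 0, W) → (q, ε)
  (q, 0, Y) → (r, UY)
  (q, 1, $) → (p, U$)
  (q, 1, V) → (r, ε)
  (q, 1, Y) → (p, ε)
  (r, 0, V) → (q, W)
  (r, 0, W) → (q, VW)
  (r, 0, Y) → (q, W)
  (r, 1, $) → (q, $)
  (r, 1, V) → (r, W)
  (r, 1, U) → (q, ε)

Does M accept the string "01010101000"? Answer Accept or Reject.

(p, 01010101000, $) ⊢ (r, 1010101000, V$) ⊢ (r, 010101000, W$) ⊢ (q, 10101000, VW$) ⊢ (r, 0101000, W$) ⊢ (q, 101000, VW$) ⊢ (r, 01000, W$) ⊢ (q, 1000, VW$) ⊢ (r, 000, W$) ⊢ (q, 00, VW$)
No transition applies at (q, 00, VW$); input not fully consumed.

Reject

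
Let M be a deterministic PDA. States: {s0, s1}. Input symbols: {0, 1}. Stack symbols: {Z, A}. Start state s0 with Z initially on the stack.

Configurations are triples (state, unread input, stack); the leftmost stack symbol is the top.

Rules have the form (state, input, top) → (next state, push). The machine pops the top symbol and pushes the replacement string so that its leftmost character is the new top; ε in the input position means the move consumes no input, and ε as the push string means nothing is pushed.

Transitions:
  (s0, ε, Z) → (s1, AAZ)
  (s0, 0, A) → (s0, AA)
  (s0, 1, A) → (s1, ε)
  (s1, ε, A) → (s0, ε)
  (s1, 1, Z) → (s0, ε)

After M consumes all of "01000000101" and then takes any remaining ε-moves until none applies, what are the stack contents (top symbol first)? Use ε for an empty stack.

(s0, 01000000101, Z)
  ε-move, top Z: go to s1, push AAZ → (s1, 01000000101, AAZ)
  ε-move, top A: go to s0, push ε → (s0, 01000000101, AZ)
  read 0, top A: go to s0, push AA → (s0, 1000000101, AAZ)
  read 1, top A: go to s1, push ε → (s1, 000000101, AZ)
  ε-move, top A: go to s0, push ε → (s0, 000000101, Z)
  ε-move, top Z: go to s1, push AAZ → (s1, 000000101, AAZ)
  ε-move, top A: go to s0, push ε → (s0, 000000101, AZ)
  read 0, top A: go to s0, push AA → (s0, 00000101, AAZ)
  read 0, top A: go to s0, push AA → (s0, 0000101, AAAZ)
  read 0, top A: go to s0, push AA → (s0, 000101, AAAAZ)
  read 0, top A: go to s0, push AA → (s0, 00101, AAAAAZ)
  read 0, top A: go to s0, push AA → (s0, 0101, AAAAAAZ)
  read 0, top A: go to s0, push AA → (s0, 101, AAAAAAAZ)
  read 1, top A: go to s1, push ε → (s1, 01, AAAAAAZ)
  ε-move, top A: go to s0, push ε → (s0, 01, AAAAAZ)
  read 0, top A: go to s0, push AA → (s0, 1, AAAAAAZ)
  read 1, top A: go to s1, push ε → (s1, ε, AAAAAZ)
  ε-move, top A: go to s0, push ε → (s0, ε, AAAAZ)
All input consumed in state s0 with stack AAAAZ.

AAAAZ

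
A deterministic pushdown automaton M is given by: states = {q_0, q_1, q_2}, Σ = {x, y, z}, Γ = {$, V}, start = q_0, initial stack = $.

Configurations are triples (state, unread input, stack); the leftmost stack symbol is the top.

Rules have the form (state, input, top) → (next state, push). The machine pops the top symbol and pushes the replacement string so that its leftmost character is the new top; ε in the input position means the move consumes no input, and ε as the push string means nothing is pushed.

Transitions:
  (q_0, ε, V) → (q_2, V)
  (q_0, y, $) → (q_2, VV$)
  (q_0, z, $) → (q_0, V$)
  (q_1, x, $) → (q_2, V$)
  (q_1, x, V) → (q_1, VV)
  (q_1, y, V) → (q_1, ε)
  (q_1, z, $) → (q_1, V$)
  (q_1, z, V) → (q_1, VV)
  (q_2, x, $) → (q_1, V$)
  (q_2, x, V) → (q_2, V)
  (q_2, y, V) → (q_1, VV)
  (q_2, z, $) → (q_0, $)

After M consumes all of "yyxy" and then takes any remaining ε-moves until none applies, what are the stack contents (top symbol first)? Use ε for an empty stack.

(q_0, yyxy, $)
  read y, top $: go to q_2, push VV$ → (q_2, yxy, VV$)
  read y, top V: go to q_1, push VV → (q_1, xy, VVV$)
  read x, top V: go to q_1, push VV → (q_1, y, VVVV$)
  read y, top V: go to q_1, push ε → (q_1, ε, VVV$)
All input consumed in state q_1 with stack VVV$.

VVV$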